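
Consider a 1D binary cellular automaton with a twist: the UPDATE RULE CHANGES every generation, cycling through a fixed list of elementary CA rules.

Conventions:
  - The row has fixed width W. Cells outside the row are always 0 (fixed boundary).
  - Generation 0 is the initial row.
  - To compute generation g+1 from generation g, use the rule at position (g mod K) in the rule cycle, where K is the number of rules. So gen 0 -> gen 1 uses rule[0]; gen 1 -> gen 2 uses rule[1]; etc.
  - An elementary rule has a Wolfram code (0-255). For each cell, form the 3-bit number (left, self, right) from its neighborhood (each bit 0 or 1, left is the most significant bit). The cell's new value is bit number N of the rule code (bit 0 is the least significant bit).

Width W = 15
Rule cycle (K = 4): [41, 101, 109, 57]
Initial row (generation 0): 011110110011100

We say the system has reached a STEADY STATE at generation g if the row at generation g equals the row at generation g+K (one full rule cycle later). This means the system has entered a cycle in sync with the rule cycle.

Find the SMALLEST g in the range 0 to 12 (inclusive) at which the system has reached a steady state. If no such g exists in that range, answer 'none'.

Answer: none

Derivation:
Gen 0: 011110110011100
Gen 1 (rule 41): 010001100010001
Gen 2 (rule 101): 010100101010101
Gen 3 (rule 109): 011100111111111
Gen 4 (rule 57): 010010100000000
Gen 5 (rule 41): 000001001111111
Gen 6 (rule 101): 111101000000001
Gen 7 (rule 109): 100111011111101
Gen 8 (rule 57): 010100110000010
Gen 9 (rule 41): 001000100111000
Gen 10 (rule 101): 101010100001011
Gen 11 (rule 109): 111111101101111
Gen 12 (rule 57): 100000011011000
Gen 13 (rule 41): 001111010110011
Gen 14 (rule 101): 100001111010001
Gen 15 (rule 109): 101101001110101
Gen 16 (rule 57): 011010101001010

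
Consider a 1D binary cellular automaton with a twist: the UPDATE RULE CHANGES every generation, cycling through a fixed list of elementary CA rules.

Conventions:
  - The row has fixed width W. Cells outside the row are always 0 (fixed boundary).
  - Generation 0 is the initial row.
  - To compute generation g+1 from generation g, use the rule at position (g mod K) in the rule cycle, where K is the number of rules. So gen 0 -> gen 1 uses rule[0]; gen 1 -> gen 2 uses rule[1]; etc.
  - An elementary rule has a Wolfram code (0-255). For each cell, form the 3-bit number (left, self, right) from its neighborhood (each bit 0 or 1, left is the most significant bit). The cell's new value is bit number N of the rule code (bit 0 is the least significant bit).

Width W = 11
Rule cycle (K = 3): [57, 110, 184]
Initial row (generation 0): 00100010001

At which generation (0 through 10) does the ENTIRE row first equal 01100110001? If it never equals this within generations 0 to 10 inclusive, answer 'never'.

Gen 0: 00100010001
Gen 1 (rule 57): 10011001100
Gen 2 (rule 110): 10111011100
Gen 3 (rule 184): 01110111010
Gen 4 (rule 57): 01001100101
Gen 5 (rule 110): 11011101111
Gen 6 (rule 184): 10111011110
Gen 7 (rule 57): 01100110001
Gen 8 (rule 110): 11101110011
Gen 9 (rule 184): 11011101010
Gen 10 (rule 57): 10110010101

Answer: 7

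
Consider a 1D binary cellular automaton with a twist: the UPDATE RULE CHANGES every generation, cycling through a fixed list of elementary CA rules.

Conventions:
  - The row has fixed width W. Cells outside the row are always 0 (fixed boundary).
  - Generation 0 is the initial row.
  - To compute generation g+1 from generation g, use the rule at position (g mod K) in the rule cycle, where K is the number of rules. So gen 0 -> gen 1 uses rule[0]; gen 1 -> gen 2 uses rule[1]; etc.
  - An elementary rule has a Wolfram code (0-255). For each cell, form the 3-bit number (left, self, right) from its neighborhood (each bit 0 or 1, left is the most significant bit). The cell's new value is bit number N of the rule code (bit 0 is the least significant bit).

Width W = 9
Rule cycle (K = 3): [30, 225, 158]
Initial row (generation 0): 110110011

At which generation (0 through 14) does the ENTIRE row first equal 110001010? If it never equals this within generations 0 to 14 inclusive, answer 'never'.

Answer: 10

Derivation:
Gen 0: 110110011
Gen 1 (rule 30): 100101110
Gen 2 (rule 225): 000010110
Gen 3 (rule 158): 000110101
Gen 4 (rule 30): 001100101
Gen 5 (rule 225): 100100010
Gen 6 (rule 158): 111110111
Gen 7 (rule 30): 100000100
Gen 8 (rule 225): 001110001
Gen 9 (rule 158): 011101011
Gen 10 (rule 30): 110001010
Gen 11 (rule 225): 010100100
Gen 12 (rule 158): 110111110
Gen 13 (rule 30): 100100001
Gen 14 (rule 225): 000001100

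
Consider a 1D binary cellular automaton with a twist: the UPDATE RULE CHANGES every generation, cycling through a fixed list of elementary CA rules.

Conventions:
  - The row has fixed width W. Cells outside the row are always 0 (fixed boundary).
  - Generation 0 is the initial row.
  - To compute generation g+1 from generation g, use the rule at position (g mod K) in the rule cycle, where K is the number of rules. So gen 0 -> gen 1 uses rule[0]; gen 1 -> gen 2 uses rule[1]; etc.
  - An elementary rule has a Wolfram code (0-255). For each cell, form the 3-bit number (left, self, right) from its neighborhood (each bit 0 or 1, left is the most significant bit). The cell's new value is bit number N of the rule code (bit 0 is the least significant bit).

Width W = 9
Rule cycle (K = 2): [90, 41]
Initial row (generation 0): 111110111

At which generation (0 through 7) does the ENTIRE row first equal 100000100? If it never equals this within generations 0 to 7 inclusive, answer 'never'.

Gen 0: 111110111
Gen 1 (rule 90): 100010101
Gen 2 (rule 41): 001001010
Gen 3 (rule 90): 010110001
Gen 4 (rule 41): 001100100
Gen 5 (rule 90): 011111010
Gen 6 (rule 41): 010000100
Gen 7 (rule 90): 101001010

Answer: never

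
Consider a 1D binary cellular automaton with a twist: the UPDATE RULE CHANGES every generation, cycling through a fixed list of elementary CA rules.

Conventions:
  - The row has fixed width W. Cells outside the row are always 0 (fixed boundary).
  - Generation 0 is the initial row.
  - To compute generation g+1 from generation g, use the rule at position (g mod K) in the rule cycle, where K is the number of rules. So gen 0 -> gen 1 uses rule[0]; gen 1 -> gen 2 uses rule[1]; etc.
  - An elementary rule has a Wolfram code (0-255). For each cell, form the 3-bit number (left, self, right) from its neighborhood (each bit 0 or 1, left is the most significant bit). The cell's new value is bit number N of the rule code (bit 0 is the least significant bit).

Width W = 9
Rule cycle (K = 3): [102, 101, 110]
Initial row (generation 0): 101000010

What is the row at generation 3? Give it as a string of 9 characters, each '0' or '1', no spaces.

Gen 0: 101000010
Gen 1 (rule 102): 111000110
Gen 2 (rule 101): 001010010
Gen 3 (rule 110): 011110110

Answer: 011110110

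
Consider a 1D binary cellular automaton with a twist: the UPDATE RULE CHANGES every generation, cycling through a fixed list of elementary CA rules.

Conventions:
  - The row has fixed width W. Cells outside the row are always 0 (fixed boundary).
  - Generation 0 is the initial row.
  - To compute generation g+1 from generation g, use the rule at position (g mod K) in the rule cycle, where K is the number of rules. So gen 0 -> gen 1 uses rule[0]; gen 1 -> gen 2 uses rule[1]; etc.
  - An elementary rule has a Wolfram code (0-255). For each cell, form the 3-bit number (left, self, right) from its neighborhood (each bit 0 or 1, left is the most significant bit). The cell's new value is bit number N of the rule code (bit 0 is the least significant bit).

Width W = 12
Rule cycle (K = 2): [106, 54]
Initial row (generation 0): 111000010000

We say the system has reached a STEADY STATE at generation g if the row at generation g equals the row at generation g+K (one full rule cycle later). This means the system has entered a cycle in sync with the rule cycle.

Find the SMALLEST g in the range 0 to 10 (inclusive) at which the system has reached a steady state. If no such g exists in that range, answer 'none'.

Answer: none

Derivation:
Gen 0: 111000010000
Gen 1 (rule 106): 101000100000
Gen 2 (rule 54): 111101110000
Gen 3 (rule 106): 100111010000
Gen 4 (rule 54): 111000111000
Gen 5 (rule 106): 101001101000
Gen 6 (rule 54): 111110011100
Gen 7 (rule 106): 100010110100
Gen 8 (rule 54): 110111001110
Gen 9 (rule 106): 111101011010
Gen 10 (rule 54): 000011100111
Gen 11 (rule 106): 000110101101
Gen 12 (rule 54): 001001110011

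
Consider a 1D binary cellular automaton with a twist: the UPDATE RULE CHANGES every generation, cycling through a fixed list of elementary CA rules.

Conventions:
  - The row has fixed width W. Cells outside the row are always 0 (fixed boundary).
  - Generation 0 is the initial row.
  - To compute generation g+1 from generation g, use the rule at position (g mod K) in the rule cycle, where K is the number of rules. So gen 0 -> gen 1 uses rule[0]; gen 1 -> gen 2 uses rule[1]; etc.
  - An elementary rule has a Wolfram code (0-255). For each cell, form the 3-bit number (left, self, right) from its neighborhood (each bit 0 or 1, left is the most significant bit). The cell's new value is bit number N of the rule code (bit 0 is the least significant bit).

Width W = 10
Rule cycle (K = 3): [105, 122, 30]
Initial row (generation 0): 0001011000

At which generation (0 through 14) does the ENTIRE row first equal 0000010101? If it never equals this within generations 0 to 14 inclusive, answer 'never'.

Gen 0: 0001011000
Gen 1 (rule 105): 1100111011
Gen 2 (rule 122): 1111101111
Gen 3 (rule 30): 1000001000
Gen 4 (rule 105): 0011100011
Gen 5 (rule 122): 0110110111
Gen 6 (rule 30): 1100100100
Gen 7 (rule 105): 1100000001
Gen 8 (rule 122): 1110000010
Gen 9 (rule 30): 1001000111
Gen 10 (rule 105): 0000010101
Gen 11 (rule 122): 0000101010
Gen 12 (rule 30): 0001101011
Gen 13 (rule 105): 1101110111
Gen 14 (rule 122): 1111011101

Answer: 10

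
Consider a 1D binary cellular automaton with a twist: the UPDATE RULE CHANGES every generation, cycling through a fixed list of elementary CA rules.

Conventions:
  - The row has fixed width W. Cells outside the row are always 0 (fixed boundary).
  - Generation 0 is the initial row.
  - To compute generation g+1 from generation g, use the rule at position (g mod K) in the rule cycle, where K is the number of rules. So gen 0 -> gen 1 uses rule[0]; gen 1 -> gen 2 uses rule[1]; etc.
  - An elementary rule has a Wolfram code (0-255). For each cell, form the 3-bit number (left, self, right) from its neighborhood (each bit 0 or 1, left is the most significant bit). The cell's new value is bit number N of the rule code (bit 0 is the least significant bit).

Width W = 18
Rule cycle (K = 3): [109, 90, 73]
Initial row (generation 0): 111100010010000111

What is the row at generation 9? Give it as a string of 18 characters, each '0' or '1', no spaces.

Gen 0: 111100010010000111
Gen 1 (rule 109): 100101010010110101
Gen 2 (rule 90): 011000001100110000
Gen 3 (rule 73): 011011101100110111
Gen 4 (rule 109): 011110111100111101
Gen 5 (rule 90): 110010100111100100
Gen 6 (rule 73): 110000000100100001
Gen 7 (rule 109): 110111110100101101
Gen 8 (rule 90): 110100010011001100
Gen 9 (rule 73): 110001000011001101

Answer: 110001000011001101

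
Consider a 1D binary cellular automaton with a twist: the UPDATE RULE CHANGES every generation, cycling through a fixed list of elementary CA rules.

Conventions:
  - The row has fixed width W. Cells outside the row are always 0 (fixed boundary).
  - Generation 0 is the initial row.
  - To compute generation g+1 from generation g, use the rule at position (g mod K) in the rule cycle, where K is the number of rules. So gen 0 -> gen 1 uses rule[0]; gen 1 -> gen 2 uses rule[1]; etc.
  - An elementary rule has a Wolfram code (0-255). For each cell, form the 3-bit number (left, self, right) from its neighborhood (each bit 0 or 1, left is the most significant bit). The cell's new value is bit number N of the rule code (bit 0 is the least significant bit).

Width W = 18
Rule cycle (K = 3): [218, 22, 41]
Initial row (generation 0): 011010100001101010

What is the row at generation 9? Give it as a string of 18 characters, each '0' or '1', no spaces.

Answer: 101001111111110010

Derivation:
Gen 0: 011010100001101010
Gen 1 (rule 218): 111000010011100001
Gen 2 (rule 22): 000100111100010011
Gen 3 (rule 41): 110000100001000010
Gen 4 (rule 218): 111001010010100101
Gen 5 (rule 22): 000111011110111101
Gen 6 (rule 41): 110100110001100010
Gen 7 (rule 218): 110011111011110101
Gen 8 (rule 22): 001100000000000101
Gen 9 (rule 41): 101001111111110010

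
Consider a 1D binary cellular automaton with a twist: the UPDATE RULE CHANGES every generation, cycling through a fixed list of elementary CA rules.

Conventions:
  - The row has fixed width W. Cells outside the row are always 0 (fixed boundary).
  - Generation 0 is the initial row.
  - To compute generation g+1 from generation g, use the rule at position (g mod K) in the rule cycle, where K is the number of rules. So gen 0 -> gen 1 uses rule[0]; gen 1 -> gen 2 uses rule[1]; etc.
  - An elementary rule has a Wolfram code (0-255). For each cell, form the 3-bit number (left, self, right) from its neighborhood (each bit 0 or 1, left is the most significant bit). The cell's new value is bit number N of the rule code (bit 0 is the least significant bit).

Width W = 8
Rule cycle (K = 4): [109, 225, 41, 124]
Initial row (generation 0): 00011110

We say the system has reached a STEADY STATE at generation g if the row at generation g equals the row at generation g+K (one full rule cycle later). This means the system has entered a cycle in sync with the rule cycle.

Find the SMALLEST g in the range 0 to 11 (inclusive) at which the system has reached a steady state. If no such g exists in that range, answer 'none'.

Answer: none

Derivation:
Gen 0: 00011110
Gen 1 (rule 109): 11010010
Gen 2 (rule 225): 01100000
Gen 3 (rule 41): 01001111
Gen 4 (rule 124): 01101001
Gen 5 (rule 109): 01111001
Gen 6 (rule 225): 00111000
Gen 7 (rule 41): 10100011
Gen 8 (rule 124): 11110011
Gen 9 (rule 109): 10010011
Gen 10 (rule 225): 00000001
Gen 11 (rule 41): 11111100
Gen 12 (rule 124): 10000110
Gen 13 (rule 109): 10110110
Gen 14 (rule 225): 01011010
Gen 15 (rule 41): 00110100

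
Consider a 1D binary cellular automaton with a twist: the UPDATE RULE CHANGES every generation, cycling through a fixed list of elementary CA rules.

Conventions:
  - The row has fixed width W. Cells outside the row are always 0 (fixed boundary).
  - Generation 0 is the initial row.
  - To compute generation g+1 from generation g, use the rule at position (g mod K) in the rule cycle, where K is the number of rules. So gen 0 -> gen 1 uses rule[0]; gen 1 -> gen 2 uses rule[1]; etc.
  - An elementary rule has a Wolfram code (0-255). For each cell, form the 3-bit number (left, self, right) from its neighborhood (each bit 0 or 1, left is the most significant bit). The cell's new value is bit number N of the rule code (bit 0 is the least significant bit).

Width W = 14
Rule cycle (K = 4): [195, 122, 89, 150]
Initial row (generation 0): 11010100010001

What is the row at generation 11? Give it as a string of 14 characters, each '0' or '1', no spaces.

Gen 0: 11010100010001
Gen 1 (rule 195): 01000001100110
Gen 2 (rule 122): 10100011111111
Gen 3 (rule 89): 00011010000001
Gen 4 (rule 150): 00100011000011
Gen 5 (rule 195): 11001101011101
Gen 6 (rule 122): 11111110110110
Gen 7 (rule 89): 10000010110111
Gen 8 (rule 150): 11000110000010
Gen 9 (rule 195): 01011010111100
Gen 10 (rule 122): 10111101100110
Gen 11 (rule 89): 00100101110111

Answer: 00100101110111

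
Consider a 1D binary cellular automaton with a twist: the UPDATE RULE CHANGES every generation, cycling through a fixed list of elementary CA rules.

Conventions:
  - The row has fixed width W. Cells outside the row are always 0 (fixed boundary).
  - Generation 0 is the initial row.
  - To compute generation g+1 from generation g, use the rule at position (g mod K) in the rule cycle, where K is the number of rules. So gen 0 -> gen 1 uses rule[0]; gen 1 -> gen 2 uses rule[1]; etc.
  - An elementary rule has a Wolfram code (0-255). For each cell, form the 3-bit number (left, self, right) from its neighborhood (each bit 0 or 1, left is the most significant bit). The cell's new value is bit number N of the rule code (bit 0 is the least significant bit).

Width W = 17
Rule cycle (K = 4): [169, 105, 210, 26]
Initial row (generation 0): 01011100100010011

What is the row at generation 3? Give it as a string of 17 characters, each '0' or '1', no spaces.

Gen 0: 01011100100010011
Gen 1 (rule 169): 00111000001000010
Gen 2 (rule 105): 10101011100011000
Gen 3 (rule 210): 00000001110101100

Answer: 00000001110101100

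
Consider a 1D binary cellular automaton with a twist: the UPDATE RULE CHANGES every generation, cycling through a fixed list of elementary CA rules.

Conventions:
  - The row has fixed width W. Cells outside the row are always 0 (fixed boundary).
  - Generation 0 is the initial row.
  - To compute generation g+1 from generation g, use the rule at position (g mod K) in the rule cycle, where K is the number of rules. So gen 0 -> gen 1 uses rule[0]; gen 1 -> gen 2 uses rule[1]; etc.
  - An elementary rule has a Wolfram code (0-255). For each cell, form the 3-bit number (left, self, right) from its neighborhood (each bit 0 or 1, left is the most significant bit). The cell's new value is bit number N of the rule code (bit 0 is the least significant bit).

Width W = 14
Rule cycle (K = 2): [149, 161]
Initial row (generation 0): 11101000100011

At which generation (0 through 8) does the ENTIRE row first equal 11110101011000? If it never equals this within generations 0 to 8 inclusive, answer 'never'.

Answer: 3

Derivation:
Gen 0: 11101000100011
Gen 1 (rule 149): 01001110111000
Gen 2 (rule 161): 00000101010011
Gen 3 (rule 149): 11110101011000
Gen 4 (rule 161): 01101010100011
Gen 5 (rule 149): 00001010111000
Gen 6 (rule 161): 11100101010011
Gen 7 (rule 149): 01010101011000
Gen 8 (rule 161): 00101010100011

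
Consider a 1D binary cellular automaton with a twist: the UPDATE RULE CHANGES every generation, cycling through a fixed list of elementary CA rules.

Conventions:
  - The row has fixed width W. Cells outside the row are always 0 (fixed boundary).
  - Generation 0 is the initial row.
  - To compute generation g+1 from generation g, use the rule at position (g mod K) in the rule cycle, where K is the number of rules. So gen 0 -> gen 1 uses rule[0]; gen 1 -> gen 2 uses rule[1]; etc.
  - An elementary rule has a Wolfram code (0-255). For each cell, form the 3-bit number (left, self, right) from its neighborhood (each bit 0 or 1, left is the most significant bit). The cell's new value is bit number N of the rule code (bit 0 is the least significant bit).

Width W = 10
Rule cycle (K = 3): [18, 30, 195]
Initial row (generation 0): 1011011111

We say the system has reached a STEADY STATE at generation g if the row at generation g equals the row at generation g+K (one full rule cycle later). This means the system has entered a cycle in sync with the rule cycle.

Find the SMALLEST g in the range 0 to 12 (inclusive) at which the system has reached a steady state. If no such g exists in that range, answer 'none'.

Answer: 1

Derivation:
Gen 0: 1011011111
Gen 1 (rule 18): 0000000000
Gen 2 (rule 30): 0000000000
Gen 3 (rule 195): 1111111111
Gen 4 (rule 18): 0000000000
Gen 5 (rule 30): 0000000000
Gen 6 (rule 195): 1111111111
Gen 7 (rule 18): 0000000000
Gen 8 (rule 30): 0000000000
Gen 9 (rule 195): 1111111111
Gen 10 (rule 18): 0000000000
Gen 11 (rule 30): 0000000000
Gen 12 (rule 195): 1111111111
Gen 13 (rule 18): 0000000000
Gen 14 (rule 30): 0000000000
Gen 15 (rule 195): 1111111111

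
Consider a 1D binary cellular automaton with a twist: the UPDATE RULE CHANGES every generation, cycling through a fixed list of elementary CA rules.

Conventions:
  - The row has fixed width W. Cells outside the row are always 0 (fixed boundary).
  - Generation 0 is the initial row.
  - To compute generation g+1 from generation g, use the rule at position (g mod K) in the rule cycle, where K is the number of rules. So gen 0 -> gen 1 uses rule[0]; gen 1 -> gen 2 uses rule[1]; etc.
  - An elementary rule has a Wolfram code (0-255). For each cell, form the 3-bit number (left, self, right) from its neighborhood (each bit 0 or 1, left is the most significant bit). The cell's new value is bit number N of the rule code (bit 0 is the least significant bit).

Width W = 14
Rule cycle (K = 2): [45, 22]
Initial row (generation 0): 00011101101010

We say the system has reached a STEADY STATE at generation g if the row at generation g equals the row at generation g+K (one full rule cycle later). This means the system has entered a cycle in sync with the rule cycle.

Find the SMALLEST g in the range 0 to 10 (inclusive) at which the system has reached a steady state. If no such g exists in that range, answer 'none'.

Gen 0: 00011101101010
Gen 1 (rule 45): 11010011011110
Gen 2 (rule 22): 00011100000001
Gen 3 (rule 45): 11010001111101
Gen 4 (rule 22): 00011010000001
Gen 5 (rule 45): 11010110111101
Gen 6 (rule 22): 00010000000001
Gen 7 (rule 45): 11010111111101
Gen 8 (rule 22): 00010000000001
Gen 9 (rule 45): 11010111111101
Gen 10 (rule 22): 00010000000001
Gen 11 (rule 45): 11010111111101
Gen 12 (rule 22): 00010000000001

Answer: 6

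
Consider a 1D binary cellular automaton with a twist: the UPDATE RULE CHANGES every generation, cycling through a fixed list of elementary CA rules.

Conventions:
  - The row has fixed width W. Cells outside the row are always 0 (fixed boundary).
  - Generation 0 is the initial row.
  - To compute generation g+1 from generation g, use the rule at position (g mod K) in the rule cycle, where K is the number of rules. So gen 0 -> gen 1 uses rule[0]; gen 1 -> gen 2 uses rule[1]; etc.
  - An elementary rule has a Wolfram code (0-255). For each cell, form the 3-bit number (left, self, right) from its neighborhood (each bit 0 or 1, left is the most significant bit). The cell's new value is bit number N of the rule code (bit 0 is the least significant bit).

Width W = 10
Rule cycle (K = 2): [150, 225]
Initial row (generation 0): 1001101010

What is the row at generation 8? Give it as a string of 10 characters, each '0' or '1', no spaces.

Gen 0: 1001101010
Gen 1 (rule 150): 1110001011
Gen 2 (rule 225): 0110100101
Gen 3 (rule 150): 1000111101
Gen 4 (rule 225): 0010011110
Gen 5 (rule 150): 0111101101
Gen 6 (rule 225): 0011110110
Gen 7 (rule 150): 0101100001
Gen 8 (rule 225): 0010101100

Answer: 0010101100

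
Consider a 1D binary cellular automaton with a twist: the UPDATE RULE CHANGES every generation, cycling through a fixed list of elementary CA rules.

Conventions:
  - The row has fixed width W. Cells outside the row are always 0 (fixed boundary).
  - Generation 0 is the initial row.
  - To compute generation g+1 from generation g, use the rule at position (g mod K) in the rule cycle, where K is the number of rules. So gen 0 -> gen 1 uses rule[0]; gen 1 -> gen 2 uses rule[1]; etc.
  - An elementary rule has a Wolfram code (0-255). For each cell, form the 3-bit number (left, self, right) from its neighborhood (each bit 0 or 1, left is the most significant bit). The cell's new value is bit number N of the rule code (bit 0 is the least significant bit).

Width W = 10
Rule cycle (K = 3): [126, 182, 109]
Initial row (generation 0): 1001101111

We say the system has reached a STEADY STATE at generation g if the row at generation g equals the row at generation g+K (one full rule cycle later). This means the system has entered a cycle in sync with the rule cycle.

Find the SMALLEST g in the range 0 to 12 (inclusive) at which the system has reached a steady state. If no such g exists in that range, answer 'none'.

Gen 0: 1001101111
Gen 1 (rule 126): 1111111001
Gen 2 (rule 182): 0111110111
Gen 3 (rule 109): 0100011101
Gen 4 (rule 126): 1110110111
Gen 5 (rule 182): 0101001010
Gen 6 (rule 109): 0111001110
Gen 7 (rule 126): 1101111011
Gen 8 (rule 182): 0010110100
Gen 9 (rule 109): 1011111101
Gen 10 (rule 126): 1110000111
Gen 11 (rule 182): 0101001010
Gen 12 (rule 109): 0111001110
Gen 13 (rule 126): 1101111011
Gen 14 (rule 182): 0010110100
Gen 15 (rule 109): 1011111101

Answer: none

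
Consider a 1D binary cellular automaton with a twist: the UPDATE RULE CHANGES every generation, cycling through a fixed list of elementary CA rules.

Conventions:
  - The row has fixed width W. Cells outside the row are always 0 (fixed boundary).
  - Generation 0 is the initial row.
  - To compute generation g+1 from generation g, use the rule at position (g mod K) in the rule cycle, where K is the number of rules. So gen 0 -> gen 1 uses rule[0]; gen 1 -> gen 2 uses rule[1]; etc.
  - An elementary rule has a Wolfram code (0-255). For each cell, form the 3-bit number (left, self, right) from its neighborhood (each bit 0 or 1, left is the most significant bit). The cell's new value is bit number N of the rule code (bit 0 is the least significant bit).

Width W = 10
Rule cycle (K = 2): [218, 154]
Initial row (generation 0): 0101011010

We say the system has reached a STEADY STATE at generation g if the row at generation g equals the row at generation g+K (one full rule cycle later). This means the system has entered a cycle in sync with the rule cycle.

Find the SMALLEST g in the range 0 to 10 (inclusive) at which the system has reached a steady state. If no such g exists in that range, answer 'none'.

Answer: 6

Derivation:
Gen 0: 0101011010
Gen 1 (rule 218): 1000011001
Gen 2 (rule 154): 0100110110
Gen 3 (rule 218): 1011110111
Gen 4 (rule 154): 0011100110
Gen 5 (rule 218): 0111111111
Gen 6 (rule 154): 1111111110
Gen 7 (rule 218): 1111111111
Gen 8 (rule 154): 1111111110
Gen 9 (rule 218): 1111111111
Gen 10 (rule 154): 1111111110
Gen 11 (rule 218): 1111111111
Gen 12 (rule 154): 1111111110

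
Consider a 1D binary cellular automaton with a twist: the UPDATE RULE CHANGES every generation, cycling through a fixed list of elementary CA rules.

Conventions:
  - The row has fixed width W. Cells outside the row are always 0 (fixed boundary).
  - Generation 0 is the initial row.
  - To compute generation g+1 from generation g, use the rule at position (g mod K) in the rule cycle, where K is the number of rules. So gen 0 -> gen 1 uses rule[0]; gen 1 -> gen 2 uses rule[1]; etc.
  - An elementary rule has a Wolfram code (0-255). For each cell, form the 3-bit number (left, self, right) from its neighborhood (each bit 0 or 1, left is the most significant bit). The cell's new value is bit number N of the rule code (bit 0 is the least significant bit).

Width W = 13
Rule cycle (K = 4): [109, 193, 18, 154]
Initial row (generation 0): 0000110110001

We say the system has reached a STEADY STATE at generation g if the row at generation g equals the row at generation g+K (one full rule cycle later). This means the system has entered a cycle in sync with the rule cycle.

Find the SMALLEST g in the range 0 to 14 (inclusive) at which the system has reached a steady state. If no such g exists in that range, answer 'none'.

Gen 0: 0000110110001
Gen 1 (rule 109): 1110111110101
Gen 2 (rule 193): 0110011110000
Gen 3 (rule 18): 1001100001000
Gen 4 (rule 154): 0111010010100
Gen 5 (rule 109): 0101110011101
Gen 6 (rule 193): 0000110001100
Gen 7 (rule 18): 0001001010010
Gen 8 (rule 154): 0010110001101
Gen 9 (rule 109): 1011110101111
Gen 10 (rule 193): 0001110000111
Gen 11 (rule 18): 0010001001000
Gen 12 (rule 154): 0101010110100
Gen 13 (rule 109): 0111111111101
Gen 14 (rule 193): 0011111111100
Gen 15 (rule 18): 0100000000010
Gen 16 (rule 154): 1010000000101
Gen 17 (rule 109): 1110111110111
Gen 18 (rule 193): 0110011110011

Answer: none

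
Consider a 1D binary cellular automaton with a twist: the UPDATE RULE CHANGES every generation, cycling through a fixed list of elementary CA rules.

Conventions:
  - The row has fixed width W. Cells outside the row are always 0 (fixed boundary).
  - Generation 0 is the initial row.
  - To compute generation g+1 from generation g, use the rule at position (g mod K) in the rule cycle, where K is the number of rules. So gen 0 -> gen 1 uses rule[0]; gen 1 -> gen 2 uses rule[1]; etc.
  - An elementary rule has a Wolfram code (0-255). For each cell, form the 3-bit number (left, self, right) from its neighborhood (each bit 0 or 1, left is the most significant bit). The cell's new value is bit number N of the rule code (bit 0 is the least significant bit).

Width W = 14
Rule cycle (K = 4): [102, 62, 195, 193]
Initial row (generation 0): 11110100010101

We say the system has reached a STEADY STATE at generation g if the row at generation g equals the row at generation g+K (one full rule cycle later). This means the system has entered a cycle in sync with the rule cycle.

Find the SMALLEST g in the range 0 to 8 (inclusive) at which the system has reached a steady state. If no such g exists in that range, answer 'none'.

Gen 0: 11110100010101
Gen 1 (rule 102): 00011100111111
Gen 2 (rule 62): 00110011100000
Gen 3 (rule 195): 11010101101111
Gen 4 (rule 193): 01000000100111
Gen 5 (rule 102): 11000001101001
Gen 6 (rule 62): 10100011011111
Gen 7 (rule 195): 00001101001111
Gen 8 (rule 193): 11100100000111
Gen 9 (rule 102): 00101100001001
Gen 10 (rule 62): 01111010011111
Gen 11 (rule 195): 10111000101111
Gen 12 (rule 193): 00011010000111

Answer: none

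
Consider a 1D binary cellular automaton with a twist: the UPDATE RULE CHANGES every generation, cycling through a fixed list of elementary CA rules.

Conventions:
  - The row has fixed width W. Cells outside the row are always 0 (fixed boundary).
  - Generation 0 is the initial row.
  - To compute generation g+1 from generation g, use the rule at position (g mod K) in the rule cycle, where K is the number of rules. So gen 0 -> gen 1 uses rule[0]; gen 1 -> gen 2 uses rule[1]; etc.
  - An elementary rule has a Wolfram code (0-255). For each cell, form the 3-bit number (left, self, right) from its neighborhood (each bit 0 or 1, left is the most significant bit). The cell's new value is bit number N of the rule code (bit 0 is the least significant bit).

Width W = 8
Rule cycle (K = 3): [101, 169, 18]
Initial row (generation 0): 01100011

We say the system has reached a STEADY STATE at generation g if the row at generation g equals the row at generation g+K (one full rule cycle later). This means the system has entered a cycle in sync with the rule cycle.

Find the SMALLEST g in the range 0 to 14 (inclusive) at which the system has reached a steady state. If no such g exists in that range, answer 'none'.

Answer: 6

Derivation:
Gen 0: 01100011
Gen 1 (rule 101): 00101001
Gen 2 (rule 169): 10010000
Gen 3 (rule 18): 01101000
Gen 4 (rule 101): 00111011
Gen 5 (rule 169): 10110110
Gen 6 (rule 18): 00000001
Gen 7 (rule 101): 11111101
Gen 8 (rule 169): 11111010
Gen 9 (rule 18): 00000001
Gen 10 (rule 101): 11111101
Gen 11 (rule 169): 11111010
Gen 12 (rule 18): 00000001
Gen 13 (rule 101): 11111101
Gen 14 (rule 169): 11111010
Gen 15 (rule 18): 00000001
Gen 16 (rule 101): 11111101
Gen 17 (rule 169): 11111010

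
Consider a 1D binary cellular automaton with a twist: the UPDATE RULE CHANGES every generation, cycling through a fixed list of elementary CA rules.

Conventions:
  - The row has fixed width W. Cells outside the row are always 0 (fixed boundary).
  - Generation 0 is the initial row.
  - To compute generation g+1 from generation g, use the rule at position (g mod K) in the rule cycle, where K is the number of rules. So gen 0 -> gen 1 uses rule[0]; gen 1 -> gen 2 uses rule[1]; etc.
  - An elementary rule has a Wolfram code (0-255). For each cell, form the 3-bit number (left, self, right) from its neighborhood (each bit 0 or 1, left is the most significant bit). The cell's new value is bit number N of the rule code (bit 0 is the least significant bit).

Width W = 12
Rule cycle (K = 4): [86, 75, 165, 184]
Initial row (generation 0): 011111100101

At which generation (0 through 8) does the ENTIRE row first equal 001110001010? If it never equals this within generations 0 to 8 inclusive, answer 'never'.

Gen 0: 011111100101
Gen 1 (rule 86): 100000111101
Gen 2 (rule 75): 001111100100
Gen 3 (rule 165): 100111000101
Gen 4 (rule 184): 010110100010
Gen 5 (rule 86): 110010110111
Gen 6 (rule 75): 110100110101
Gen 7 (rule 165): 001100001111
Gen 8 (rule 184): 001010001110

Answer: never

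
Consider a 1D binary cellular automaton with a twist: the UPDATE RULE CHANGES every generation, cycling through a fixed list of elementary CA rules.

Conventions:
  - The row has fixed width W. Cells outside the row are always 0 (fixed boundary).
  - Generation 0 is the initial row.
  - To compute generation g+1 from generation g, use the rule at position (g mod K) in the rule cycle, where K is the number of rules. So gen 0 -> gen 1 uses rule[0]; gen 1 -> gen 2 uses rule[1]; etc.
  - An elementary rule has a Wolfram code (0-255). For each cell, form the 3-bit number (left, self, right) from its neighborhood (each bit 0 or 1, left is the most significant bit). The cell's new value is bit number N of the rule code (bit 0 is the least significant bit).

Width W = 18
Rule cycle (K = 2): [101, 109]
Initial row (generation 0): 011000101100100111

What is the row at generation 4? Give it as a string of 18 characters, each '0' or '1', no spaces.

Gen 0: 011000101100100111
Gen 1 (rule 101): 001010110100100001
Gen 2 (rule 109): 101111111100101101
Gen 3 (rule 101): 110000000100110111
Gen 4 (rule 109): 110111110100111101

Answer: 110111110100111101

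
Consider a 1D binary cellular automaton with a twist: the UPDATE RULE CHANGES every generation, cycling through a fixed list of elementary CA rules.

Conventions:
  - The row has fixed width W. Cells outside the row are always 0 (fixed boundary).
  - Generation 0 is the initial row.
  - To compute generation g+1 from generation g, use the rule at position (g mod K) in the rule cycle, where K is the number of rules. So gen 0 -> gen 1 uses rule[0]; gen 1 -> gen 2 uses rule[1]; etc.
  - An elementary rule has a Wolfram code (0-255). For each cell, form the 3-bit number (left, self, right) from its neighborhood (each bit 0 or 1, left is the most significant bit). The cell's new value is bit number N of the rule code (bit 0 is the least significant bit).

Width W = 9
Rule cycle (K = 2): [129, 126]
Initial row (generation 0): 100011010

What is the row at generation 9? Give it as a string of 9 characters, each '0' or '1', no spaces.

Gen 0: 100011010
Gen 1 (rule 129): 001000000
Gen 2 (rule 126): 011100000
Gen 3 (rule 129): 001001111
Gen 4 (rule 126): 011111001
Gen 5 (rule 129): 001110000
Gen 6 (rule 126): 011011000
Gen 7 (rule 129): 000000011
Gen 8 (rule 126): 000000111
Gen 9 (rule 129): 111110010

Answer: 111110010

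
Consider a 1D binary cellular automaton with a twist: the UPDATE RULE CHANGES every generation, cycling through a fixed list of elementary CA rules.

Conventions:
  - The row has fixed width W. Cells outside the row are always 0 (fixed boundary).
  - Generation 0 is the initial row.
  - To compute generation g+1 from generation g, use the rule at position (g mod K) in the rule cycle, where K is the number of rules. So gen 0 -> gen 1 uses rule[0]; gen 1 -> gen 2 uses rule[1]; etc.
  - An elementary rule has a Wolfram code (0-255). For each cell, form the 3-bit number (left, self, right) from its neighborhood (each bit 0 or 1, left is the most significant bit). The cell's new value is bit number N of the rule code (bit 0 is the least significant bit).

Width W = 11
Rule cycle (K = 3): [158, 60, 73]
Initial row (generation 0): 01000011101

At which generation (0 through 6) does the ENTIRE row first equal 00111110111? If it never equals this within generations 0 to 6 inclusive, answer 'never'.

Gen 0: 01000011101
Gen 1 (rule 158): 11100111001
Gen 2 (rule 60): 10010100101
Gen 3 (rule 73): 00000000000
Gen 4 (rule 158): 00000000000
Gen 5 (rule 60): 00000000000
Gen 6 (rule 73): 11111111111

Answer: never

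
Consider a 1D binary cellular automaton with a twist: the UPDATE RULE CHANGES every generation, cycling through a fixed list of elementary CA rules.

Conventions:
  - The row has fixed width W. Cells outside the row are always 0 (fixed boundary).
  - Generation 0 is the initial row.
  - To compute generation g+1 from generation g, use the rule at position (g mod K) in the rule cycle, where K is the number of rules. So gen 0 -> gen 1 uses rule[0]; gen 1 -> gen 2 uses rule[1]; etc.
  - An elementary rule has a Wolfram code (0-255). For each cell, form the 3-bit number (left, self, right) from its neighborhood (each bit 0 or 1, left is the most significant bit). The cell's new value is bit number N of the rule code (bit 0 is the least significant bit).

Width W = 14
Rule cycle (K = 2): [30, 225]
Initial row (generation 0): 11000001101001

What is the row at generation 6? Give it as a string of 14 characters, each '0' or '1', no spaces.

Answer: 01011111110010

Derivation:
Gen 0: 11000001101001
Gen 1 (rule 30): 10100011001111
Gen 2 (rule 225): 01001001000111
Gen 3 (rule 30): 11111111101100
Gen 4 (rule 225): 01111111110101
Gen 5 (rule 30): 11000000000101
Gen 6 (rule 225): 01011111110010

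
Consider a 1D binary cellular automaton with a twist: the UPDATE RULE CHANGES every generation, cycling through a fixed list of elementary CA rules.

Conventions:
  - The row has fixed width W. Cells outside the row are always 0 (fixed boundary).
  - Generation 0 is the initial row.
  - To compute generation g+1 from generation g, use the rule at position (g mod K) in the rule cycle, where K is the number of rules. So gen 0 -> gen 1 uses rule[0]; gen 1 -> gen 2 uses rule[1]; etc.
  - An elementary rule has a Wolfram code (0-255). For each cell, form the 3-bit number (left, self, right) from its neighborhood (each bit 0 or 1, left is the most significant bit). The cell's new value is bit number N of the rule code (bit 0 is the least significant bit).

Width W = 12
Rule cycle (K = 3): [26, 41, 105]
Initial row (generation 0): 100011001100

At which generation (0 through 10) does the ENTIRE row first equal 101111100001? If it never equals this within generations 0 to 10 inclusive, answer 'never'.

Gen 0: 100011001100
Gen 1 (rule 26): 010110111010
Gen 2 (rule 41): 001101100100
Gen 3 (rule 105): 101111100001
Gen 4 (rule 26): 001000010010
Gen 5 (rule 41): 100011000000
Gen 6 (rule 105): 001011011111
Gen 7 (rule 26): 010010010000
Gen 8 (rule 41): 000000000111
Gen 9 (rule 105): 111111110101
Gen 10 (rule 26): 100000000000

Answer: 3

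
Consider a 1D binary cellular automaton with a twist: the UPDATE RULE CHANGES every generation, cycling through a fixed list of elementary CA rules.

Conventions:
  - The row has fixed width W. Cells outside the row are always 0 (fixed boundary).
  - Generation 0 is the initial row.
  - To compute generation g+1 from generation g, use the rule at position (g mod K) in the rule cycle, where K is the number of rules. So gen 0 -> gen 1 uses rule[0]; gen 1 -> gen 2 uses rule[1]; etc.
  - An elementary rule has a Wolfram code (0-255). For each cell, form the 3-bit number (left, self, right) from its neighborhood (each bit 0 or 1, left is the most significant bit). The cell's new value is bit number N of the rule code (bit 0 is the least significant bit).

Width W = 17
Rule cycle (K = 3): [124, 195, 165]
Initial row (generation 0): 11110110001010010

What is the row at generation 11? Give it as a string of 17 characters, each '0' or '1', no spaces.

Gen 0: 11110110001010010
Gen 1 (rule 124): 10011111001111011
Gen 2 (rule 195): 00101111010111001
Gen 3 (rule 165): 10110110111010001
Gen 4 (rule 124): 11111111101111001
Gen 5 (rule 195): 01111111100111010
Gen 6 (rule 165): 00111111000010110
Gen 7 (rule 124): 00100001100011111
Gen 8 (rule 195): 11001110101101111
Gen 9 (rule 165): 00000101110010110
Gen 10 (rule 124): 00000111011011111
Gen 11 (rule 195): 11111011001001111

Answer: 11111011001001111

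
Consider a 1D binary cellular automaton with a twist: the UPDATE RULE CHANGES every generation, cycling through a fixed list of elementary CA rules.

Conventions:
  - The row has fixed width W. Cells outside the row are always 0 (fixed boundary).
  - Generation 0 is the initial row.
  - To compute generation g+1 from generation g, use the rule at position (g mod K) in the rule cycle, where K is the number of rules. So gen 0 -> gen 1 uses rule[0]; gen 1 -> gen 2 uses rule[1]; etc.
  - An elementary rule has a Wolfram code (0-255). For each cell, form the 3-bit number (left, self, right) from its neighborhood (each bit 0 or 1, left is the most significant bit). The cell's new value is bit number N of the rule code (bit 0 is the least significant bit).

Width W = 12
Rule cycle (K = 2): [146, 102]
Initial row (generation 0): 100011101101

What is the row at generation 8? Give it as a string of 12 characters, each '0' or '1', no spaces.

Answer: 100000111000

Derivation:
Gen 0: 100011101101
Gen 1 (rule 146): 010101000000
Gen 2 (rule 102): 111111000000
Gen 3 (rule 146): 011110100000
Gen 4 (rule 102): 100011100000
Gen 5 (rule 146): 010101010000
Gen 6 (rule 102): 111111110000
Gen 7 (rule 146): 011111101000
Gen 8 (rule 102): 100000111000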